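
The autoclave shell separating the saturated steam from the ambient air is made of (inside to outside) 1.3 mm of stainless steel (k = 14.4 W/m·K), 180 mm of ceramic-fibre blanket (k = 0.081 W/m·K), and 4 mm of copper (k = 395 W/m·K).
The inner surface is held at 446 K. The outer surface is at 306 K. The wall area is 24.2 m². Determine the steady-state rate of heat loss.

Series thermal resistances:
R_stainless steel = L/(kA) = 0.0013/(14.4×24.2) = 3.73×10^-6 K/W
R_ceramic-fibre blanket = L/(kA) = 0.18/(0.081×24.2) = 0.09183 K/W
R_copper = L/(kA) = 0.004/(395×24.2) = 4.185×10^-7 K/W
R_total = 0.09183 K/W
Q = ΔT / R_total = 140 / 0.09183

Q ≈ 1520 W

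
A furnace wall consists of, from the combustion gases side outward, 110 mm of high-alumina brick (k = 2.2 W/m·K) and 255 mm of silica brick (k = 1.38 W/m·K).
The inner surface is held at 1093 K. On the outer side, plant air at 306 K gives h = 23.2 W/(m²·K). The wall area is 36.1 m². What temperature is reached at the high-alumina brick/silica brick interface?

Thermal resistances in series:
R_high-alumina brick = L/(kA) = 0.11/(2.2×36.1) = 0.001385 K/W
R_silica brick = L/(kA) = 0.255/(1.38×36.1) = 0.005119 K/W
R_outer film = 1/(h_o·A) = 1/(23.2×36.1) = 0.001194 K/W
R_total = 0.007698 K/W;  Q = ΔT/R_total = 787/0.007698 = 102200 W
T_interface = T_inner − Q·ΣR(inner→interface) = 1093 − 102000×0.001385

T ≈ 951 K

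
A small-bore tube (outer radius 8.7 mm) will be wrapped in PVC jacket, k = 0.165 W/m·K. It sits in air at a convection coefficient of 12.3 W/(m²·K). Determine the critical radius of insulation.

r_cr ≈ 13.4 mm

For a cylinder r_cr = k/h = 0.165/12.3
r_cr = 13.4 mm; since the bare radius (8.7 mm) is below r_cr, adding a thin layer of insulation will *increase* heat loss.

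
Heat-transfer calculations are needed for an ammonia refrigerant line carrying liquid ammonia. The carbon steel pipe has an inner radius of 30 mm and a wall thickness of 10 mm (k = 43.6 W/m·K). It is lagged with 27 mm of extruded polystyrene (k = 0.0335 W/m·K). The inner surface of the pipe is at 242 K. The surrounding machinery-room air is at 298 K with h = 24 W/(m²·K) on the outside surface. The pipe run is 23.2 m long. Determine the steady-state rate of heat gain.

Cylindrical conduction, so R = ln(r₂/r₁)/(2πkL) per layer, in series:
R_carbon steel pipe wall = ln(40/30)/(2π×43.6×23.2) = 4.526×10^-5 K/W
R_extruded polystyrene = ln(67/40)/(2π×0.0335×23.2) = 0.1056 K/W
R_outer film = 1/(h_o·2πr_oL) = 1/(24×2π×0.067×23.2) = 0.004266 K/W
R_total = 0.1099 K/W
Q = ΔT/R_total = 56/0.1099

Q ≈ 509 W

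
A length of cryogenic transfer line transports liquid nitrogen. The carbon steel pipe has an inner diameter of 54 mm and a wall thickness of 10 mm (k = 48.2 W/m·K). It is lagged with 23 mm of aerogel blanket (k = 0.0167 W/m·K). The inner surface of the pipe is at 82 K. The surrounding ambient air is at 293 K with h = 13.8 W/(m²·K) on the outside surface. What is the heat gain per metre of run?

For a radial system each layer contributes R = ln(r_out/r_in)/(2πkL); films add R = 1/(hA).
R_carbon steel pipe wall = ln(37/27)/(2π×48.2×1) = 0.00104 K/W
R_aerogel blanket = ln(60/37)/(2π×0.0167×1) = 4.607 K/W
R_outer film = 1/(h_o·2πr_oL) = 1/(13.8×2π×0.06×1) = 0.1922 K/W
R_total = 4.8 K/W
Q = ΔT/R_total = 211/4.8

q′ ≈ 44 W/m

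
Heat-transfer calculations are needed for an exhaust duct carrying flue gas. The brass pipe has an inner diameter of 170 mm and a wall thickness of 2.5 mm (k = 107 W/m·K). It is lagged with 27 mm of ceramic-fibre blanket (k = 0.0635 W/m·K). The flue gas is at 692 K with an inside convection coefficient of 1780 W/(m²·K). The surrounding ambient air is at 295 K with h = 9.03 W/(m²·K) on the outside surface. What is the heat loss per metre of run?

Cylindrical conduction, so R = ln(r₂/r₁)/(2πkL) per layer, in series:
R_inner film = 1/(h_i·2πr₁L) = 1/(1780×2π×0.085×1) = 0.001052 K/W
R_brass pipe wall = ln(87.5/85)/(2π×107×1) = 4.312×10^-5 K/W
R_ceramic-fibre blanket = ln(114.5/87.5)/(2π×0.0635×1) = 0.6741 K/W
R_outer film = 1/(h_o·2πr_oL) = 1/(9.03×2π×0.1145×1) = 0.1539 K/W
R_total = 0.8291 K/W
Q = ΔT/R_total = 397/0.8291

q′ ≈ 479 W/m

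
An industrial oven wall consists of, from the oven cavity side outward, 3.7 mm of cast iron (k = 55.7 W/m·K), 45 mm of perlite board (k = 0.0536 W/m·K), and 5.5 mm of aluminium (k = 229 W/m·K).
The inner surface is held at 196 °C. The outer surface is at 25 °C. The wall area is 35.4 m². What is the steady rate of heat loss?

Series thermal resistances:
R_cast iron = L/(kA) = 0.0037/(55.7×35.4) = 1.876×10^-6 K/W
R_perlite board = L/(kA) = 0.045/(0.0536×35.4) = 0.02372 K/W
R_aluminium = L/(kA) = 0.0055/(229×35.4) = 6.785×10^-7 K/W
R_total = 0.02372 K/W
Q = ΔT / R_total = 171 / 0.02372

Q ≈ 7210 W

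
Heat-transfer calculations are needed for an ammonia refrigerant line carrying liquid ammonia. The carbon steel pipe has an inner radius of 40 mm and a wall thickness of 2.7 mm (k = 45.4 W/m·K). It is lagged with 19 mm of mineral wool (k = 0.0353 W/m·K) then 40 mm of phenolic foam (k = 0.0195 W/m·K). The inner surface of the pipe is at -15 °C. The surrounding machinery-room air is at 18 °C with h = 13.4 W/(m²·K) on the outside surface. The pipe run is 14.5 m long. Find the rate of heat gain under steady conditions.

For a radial system each layer contributes R = ln(r_out/r_in)/(2πkL); films add R = 1/(hA).
R_carbon steel pipe wall = ln(42.7/40)/(2π×45.4×14.5) = 1.579×10^-5 K/W
R_mineral wool = ln(61.7/42.7)/(2π×0.0353×14.5) = 0.1145 K/W
R_phenolic foam = ln(101.7/61.7)/(2π×0.0195×14.5) = 0.2813 K/W
R_outer film = 1/(h_o·2πr_oL) = 1/(13.4×2π×0.1017×14.5) = 0.008054 K/W
R_total = 0.4038 K/W
Q = ΔT/R_total = 33/0.4038

Q ≈ 81.7 W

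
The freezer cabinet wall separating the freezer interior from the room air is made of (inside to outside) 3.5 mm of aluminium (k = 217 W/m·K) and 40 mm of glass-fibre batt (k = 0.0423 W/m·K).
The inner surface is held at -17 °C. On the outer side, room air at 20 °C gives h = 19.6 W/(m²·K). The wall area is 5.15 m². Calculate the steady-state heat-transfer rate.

Q ≈ 191 W

Thermal resistances in series:
R_aluminium = L/(kA) = 0.0035/(217×5.15) = 3.132×10^-6 K/W
R_glass-fibre batt = L/(kA) = 0.04/(0.0423×5.15) = 0.1836 K/W
R_outer film = 1/(h_o·A) = 1/(19.6×5.15) = 0.009907 K/W
R_total = 0.1935 K/W
Q = ΔT / R_total = 37 / 0.1935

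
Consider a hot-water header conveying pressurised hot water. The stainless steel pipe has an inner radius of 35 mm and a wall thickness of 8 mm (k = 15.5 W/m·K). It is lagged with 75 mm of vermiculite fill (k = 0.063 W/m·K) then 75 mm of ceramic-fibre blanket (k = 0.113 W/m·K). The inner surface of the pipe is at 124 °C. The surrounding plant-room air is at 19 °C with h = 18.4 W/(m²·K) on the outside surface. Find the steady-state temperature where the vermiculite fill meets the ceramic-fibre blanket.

For a radial system each layer contributes R = ln(r_out/r_in)/(2πkL); films add R = 1/(hA).
R_stainless steel pipe wall = ln(43/35)/(2π×15.5×1) = 0.002114 K/W
R_vermiculite fill = ln(118/43)/(2π×0.063×1) = 2.55 K/W
R_ceramic-fibre blanket = ln(193/118)/(2π×0.113×1) = 0.693 K/W
R_outer film = 1/(h_o·2πr_oL) = 1/(18.4×2π×0.193×1) = 0.04482 K/W
R_total = 3.29 K/W
Q = ΔT/R_total = 105/3.29
Q = 31.9 W/m
T_interface = T_inner − Q·ΣR(inner→interface) = 124 − 31.9×2.552

T ≈ 42.5 °C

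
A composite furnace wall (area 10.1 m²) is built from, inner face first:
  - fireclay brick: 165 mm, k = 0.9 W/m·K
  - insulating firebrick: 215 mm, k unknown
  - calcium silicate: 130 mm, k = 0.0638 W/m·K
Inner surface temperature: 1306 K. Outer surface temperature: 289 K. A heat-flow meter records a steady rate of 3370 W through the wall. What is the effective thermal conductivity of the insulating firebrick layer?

k ≈ 0.26 W/(m·K)

Using the resistance-network approach (series):
R_fireclay brick = L/(kA) = 0.165/(0.9×10.1) = 0.01815 K/W
R_calcium silicate = L/(kA) = 0.13/(0.0638×10.1) = 0.2017 K/W
Sum of known resistances R_other = 0.2199 K/W
Total R = ΔT/Q = 1017/3370 = 0.3018 K/W
R_insulating firebrick = R_total − R_other = 0.08188 K/W
k = L/(R·A) = 0.215/(0.08188×10.1)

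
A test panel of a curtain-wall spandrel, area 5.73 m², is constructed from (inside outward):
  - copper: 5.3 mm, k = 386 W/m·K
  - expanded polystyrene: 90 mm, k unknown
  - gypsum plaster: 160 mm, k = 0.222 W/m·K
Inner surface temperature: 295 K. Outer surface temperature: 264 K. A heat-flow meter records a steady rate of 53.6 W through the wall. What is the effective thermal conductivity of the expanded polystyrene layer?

k ≈ 0.0347 W/(m·K)

Thermal resistances in series:
R_copper = L/(kA) = 0.0053/(386×5.73) = 2.396×10^-6 K/W
R_gypsum plaster = L/(kA) = 0.16/(0.222×5.73) = 0.1258 K/W
Sum of known resistances R_other = 0.1258 K/W
Total R = ΔT/Q = 31/53.6 = 0.5784 K/W
R_expanded polystyrene = R_total − R_other = 0.4526 K/W
k = L/(R·A) = 0.09/(0.4526×5.73)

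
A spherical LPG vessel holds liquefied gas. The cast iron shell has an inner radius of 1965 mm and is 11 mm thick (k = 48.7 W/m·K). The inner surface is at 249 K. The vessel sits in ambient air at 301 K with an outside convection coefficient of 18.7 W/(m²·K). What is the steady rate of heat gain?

For a spherical shell R = (1/r₁ − 1/r₂)/(4πk); film R = 1/(h·4πr²). In series:
R_cast iron shell = (1/1.965 − 1/1.976)/(4π×48.7) = 4.629×10^-6 K/W
R_outer film = 1/(h·4πr_o²) = 1/(18.7×4π×1.976²) = 0.00109 K/W
R_total = 0.001094 K/W
Q = ΔT/R_total = 52/0.001094

Q ≈ 47500 W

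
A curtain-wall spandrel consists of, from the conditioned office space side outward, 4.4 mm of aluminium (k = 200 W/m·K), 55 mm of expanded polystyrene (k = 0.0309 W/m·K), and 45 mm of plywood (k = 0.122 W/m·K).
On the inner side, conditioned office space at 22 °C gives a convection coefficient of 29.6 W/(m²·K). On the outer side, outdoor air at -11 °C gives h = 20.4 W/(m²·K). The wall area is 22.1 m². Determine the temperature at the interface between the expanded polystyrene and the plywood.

Model the wall as resistances in series:
R_inner film = 1/(h_i·A) = 1/(29.6×22.1) = 0.001529 K/W
R_aluminium = L/(kA) = 0.0044/(200×22.1) = 9.955×10^-7 K/W
R_expanded polystyrene = L/(kA) = 0.055/(0.0309×22.1) = 0.08054 K/W
R_plywood = L/(kA) = 0.045/(0.122×22.1) = 0.01669 K/W
R_outer film = 1/(h_o·A) = 1/(20.4×22.1) = 0.002218 K/W
R_total = 0.101 K/W;  Q = ΔT/R_total = 33/0.101 = 326.8 W
T_interface = T_inner − Q·ΣR(inner→interface) = 22 − 327×0.08207

T ≈ -4.82 °C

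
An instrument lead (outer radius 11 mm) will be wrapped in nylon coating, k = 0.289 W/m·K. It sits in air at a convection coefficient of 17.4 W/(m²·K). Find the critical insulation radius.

For a cylinder r_cr = k/h = 0.289/17.4
r_cr = 16.6 mm; since the bare radius (11 mm) is below r_cr, adding a thin layer of insulation will *increase* heat loss.

r_cr ≈ 16.6 mm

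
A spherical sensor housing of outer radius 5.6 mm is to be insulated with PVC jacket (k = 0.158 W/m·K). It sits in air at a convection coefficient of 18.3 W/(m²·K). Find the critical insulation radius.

For a sphere r_cr = 2k/h = 2×0.158/18.3
r_cr = 17.3 mm; since the bare radius (5.6 mm) is below r_cr, adding a thin layer of insulation will *increase* heat loss.

r_cr ≈ 17.3 mm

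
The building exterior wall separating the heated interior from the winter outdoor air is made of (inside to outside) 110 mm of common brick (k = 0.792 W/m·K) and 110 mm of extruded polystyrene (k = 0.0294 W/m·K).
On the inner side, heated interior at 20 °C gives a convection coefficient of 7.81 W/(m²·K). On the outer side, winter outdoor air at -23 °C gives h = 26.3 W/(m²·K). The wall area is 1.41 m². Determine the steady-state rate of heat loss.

Using the resistance-network approach (series):
R_inner film = 1/(h_i·A) = 1/(7.81×1.41) = 0.09081 K/W
R_common brick = L/(kA) = 0.11/(0.792×1.41) = 0.0985 K/W
R_extruded polystyrene = L/(kA) = 0.11/(0.0294×1.41) = 2.654 K/W
R_outer film = 1/(h_o·A) = 1/(26.3×1.41) = 0.02697 K/W
R_total = 2.87 K/W
Q = ΔT / R_total = 43 / 2.87

Q ≈ 15 W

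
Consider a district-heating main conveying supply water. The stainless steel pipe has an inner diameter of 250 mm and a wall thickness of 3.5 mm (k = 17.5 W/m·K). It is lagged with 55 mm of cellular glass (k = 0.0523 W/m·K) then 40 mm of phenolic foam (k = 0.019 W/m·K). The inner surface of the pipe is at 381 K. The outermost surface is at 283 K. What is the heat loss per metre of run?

q′ ≈ 35.8 W/m

For a radial system each layer contributes R = ln(r_out/r_in)/(2πkL); films add R = 1/(hA).
R_stainless steel pipe wall = ln(128.5/125)/(2π×17.5×1) = 2.511×10^-4 K/W
R_cellular glass = ln(183.5/128.5)/(2π×0.0523×1) = 1.084 K/W
R_phenolic foam = ln(223.5/183.5)/(2π×0.019×1) = 1.652 K/W
R_total = 2.736 K/W
Q = ΔT/R_total = 98/2.736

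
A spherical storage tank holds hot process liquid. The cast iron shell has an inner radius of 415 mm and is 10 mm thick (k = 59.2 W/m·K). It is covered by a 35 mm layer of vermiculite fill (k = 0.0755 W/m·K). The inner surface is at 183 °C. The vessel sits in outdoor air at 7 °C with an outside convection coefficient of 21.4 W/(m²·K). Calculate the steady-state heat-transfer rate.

Q ≈ 853 W

For a spherical shell R = (1/r₁ − 1/r₂)/(4πk); film R = 1/(h·4πr²). In series:
R_cast iron shell = (1/0.415 − 1/0.425)/(4π×59.2) = 7.621×10^-5 K/W
R_vermiculite fill = (1/0.425 − 1/0.46)/(4π×0.0755) = 0.1887 K/W
R_outer film = 1/(h·4πr_o²) = 1/(21.4×4π×0.46²) = 0.01757 K/W
R_total = 0.2063 K/W
Q = ΔT/R_total = 176/0.2063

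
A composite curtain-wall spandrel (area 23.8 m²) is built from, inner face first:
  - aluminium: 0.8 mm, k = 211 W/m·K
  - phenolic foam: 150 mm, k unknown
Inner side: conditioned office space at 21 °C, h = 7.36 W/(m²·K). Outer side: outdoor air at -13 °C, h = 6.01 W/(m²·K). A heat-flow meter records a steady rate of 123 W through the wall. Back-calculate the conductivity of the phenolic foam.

k ≈ 0.0239 W/(m·K)

Series thermal resistances:
R_inner film = 1/(h_i·A) = 1/(7.36×23.8) = 0.005709 K/W
R_aluminium = L/(kA) = 0.0008/(211×23.8) = 1.593×10^-7 K/W
R_outer film = 1/(h_o·A) = 1/(6.01×23.8) = 0.006991 K/W
Sum of known resistances R_other = 0.0127 K/W
Total R = ΔT/Q = 34/123 = 0.2764 K/W
R_phenolic foam = R_total − R_other = 0.2637 K/W
k = L/(R·A) = 0.15/(0.2637×23.8)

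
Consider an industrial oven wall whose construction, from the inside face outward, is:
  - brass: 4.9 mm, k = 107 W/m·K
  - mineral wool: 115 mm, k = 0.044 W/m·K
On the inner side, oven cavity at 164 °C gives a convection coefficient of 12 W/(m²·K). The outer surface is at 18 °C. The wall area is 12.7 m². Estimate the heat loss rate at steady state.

Q ≈ 688 W

Using the resistance-network approach (series):
R_inner film = 1/(h_i·A) = 1/(12×12.7) = 0.006562 K/W
R_brass = L/(kA) = 0.0049/(107×12.7) = 3.606×10^-6 K/W
R_mineral wool = L/(kA) = 0.115/(0.044×12.7) = 0.2058 K/W
R_total = 0.2124 K/W
Q = ΔT / R_total = 146 / 0.2124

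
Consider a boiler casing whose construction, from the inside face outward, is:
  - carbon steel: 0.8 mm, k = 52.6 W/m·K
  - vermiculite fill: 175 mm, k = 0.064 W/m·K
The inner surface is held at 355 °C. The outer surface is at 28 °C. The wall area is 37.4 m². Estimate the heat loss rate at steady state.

Model the wall as resistances in series:
R_carbon steel = L/(kA) = 0.0008/(52.6×37.4) = 4.067×10^-7 K/W
R_vermiculite fill = L/(kA) = 0.175/(0.064×37.4) = 0.07311 K/W
R_total = 0.07311 K/W
Q = ΔT / R_total = 327 / 0.07311

Q ≈ 4470 W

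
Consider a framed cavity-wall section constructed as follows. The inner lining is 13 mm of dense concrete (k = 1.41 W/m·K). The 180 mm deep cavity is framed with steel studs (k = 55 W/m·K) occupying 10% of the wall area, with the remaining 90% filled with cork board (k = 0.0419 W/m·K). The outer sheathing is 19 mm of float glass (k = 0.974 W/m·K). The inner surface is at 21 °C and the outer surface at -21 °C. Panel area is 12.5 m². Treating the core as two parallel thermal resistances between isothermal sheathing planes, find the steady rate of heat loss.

Sheathing layers in series; stud and cavity paths in parallel between them.
R_inner = 0.013/(1.41×12.5) = 7.376×10^-4 K/W
R_stud  = 0.18/(55×0.1×12.5) = 0.002618 K/W
R_cav   = 0.18/(0.0419×0.9×12.5) = 0.3819 K/W
1/R_core = 1/R_stud + 1/R_cav → R_core = 0.0026 K/W
R_outer = 0.019/(0.974×12.5) = 0.001561 K/W
R_total = 0.004899 K/W
Q = ΔT/R_total = 42/0.004899

Q ≈ 8570 W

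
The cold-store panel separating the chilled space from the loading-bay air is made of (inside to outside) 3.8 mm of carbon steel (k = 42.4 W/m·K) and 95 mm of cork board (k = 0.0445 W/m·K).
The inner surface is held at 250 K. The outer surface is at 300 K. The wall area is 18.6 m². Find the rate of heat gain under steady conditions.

Q ≈ 436 W

Thermal resistances in series:
R_carbon steel = L/(kA) = 0.0038/(42.4×18.6) = 4.818×10^-6 K/W
R_cork board = L/(kA) = 0.095/(0.0445×18.6) = 0.1148 K/W
R_total = 0.1148 K/W
Q = ΔT / R_total = 50 / 0.1148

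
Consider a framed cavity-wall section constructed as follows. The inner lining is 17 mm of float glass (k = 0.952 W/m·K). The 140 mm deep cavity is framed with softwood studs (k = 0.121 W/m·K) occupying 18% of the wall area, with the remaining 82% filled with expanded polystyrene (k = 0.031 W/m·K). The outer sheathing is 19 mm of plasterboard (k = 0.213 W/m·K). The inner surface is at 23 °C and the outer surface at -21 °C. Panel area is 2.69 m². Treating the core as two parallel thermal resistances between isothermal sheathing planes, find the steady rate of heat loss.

Sheathing layers in series; stud and cavity paths in parallel between them.
R_inner = 0.017/(0.952×2.69) = 0.006638 K/W
R_stud  = 0.14/(0.121×0.18×2.69) = 2.39 K/W
R_cav   = 0.14/(0.031×0.82×2.69) = 2.047 K/W
1/R_core = 1/R_stud + 1/R_cav → R_core = 1.103 K/W
R_outer = 0.019/(0.213×2.69) = 0.03316 K/W
R_total = 1.142 K/W
Q = ΔT/R_total = 44/1.142

Q ≈ 38.5 W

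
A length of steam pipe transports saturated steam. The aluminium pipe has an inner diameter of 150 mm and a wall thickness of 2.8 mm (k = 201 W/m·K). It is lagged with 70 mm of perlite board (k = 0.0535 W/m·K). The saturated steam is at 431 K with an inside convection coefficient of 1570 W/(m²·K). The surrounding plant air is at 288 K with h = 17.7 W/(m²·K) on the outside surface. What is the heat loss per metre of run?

Per-layer cylindrical resistances, series-summed:
R_inner film = 1/(h_i·2πr₁L) = 1/(1570×2π×0.075×1) = 0.001352 K/W
R_aluminium pipe wall = ln(77.8/75)/(2π×201×1) = 2.902×10^-5 K/W
R_perlite board = ln(147.8/77.8)/(2π×0.0535×1) = 1.909 K/W
R_outer film = 1/(h_o·2πr_oL) = 1/(17.7×2π×0.1478×1) = 0.06084 K/W
R_total = 1.971 K/W
Q = ΔT/R_total = 143/1.971

q′ ≈ 72.5 W/m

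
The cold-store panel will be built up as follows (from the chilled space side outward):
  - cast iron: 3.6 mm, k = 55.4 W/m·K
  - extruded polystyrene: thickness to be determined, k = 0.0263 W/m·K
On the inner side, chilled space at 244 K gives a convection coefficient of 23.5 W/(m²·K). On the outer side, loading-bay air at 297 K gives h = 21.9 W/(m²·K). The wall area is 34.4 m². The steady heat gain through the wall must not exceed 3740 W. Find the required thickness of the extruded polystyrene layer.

L ≈ 10.5 mm

Series thermal resistances:
R_inner film = 1/(h_i·A) = 1/(23.5×34.4) = 0.001237 K/W
R_cast iron = L/(kA) = 0.0036/(55.4×34.4) = 1.889×10^-6 K/W
R_outer film = 1/(h_o·A) = 1/(21.9×34.4) = 0.001327 K/W
Sum of the known resistances R_other = 0.002566 K/W
Required total resistance R_tot = ΔT/Q_allow = 53/3740 = 0.01417 K/W
R_extruded polystyrene = R_tot − R_other = 0.0116 K/W
L = R·k·A = 0.0116×0.0263×34.4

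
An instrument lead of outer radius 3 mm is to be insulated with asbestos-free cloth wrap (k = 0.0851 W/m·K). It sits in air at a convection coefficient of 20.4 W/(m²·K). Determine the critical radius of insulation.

For a cylinder r_cr = k/h = 0.0851/20.4
r_cr = 4.17 mm; since the bare radius (3 mm) is below r_cr, adding a thin layer of insulation will *increase* heat loss.

r_cr ≈ 4.17 mm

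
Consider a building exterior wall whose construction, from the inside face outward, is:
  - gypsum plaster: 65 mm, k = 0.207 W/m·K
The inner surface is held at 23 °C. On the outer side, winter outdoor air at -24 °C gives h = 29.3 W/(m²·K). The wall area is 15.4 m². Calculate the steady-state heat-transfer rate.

Thermal resistances in series:
R_gypsum plaster = L/(kA) = 0.065/(0.207×15.4) = 0.02039 K/W
R_outer film = 1/(h_o·A) = 1/(29.3×15.4) = 0.002216 K/W
R_total = 0.02261 K/W
Q = ΔT / R_total = 47 / 0.02261

Q ≈ 2080 W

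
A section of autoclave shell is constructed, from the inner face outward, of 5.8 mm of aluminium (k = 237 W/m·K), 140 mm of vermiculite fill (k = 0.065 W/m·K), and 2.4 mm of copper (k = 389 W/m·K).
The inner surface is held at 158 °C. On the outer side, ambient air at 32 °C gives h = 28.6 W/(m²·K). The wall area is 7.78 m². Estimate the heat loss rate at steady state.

Q ≈ 448 W

Model the wall as resistances in series:
R_aluminium = L/(kA) = 0.0058/(237×7.78) = 3.146×10^-6 K/W
R_vermiculite fill = L/(kA) = 0.14/(0.065×7.78) = 0.2768 K/W
R_copper = L/(kA) = 0.0024/(389×7.78) = 7.93×10^-7 K/W
R_outer film = 1/(h_o·A) = 1/(28.6×7.78) = 0.004494 K/W
R_total = 0.2813 K/W
Q = ΔT / R_total = 126 / 0.2813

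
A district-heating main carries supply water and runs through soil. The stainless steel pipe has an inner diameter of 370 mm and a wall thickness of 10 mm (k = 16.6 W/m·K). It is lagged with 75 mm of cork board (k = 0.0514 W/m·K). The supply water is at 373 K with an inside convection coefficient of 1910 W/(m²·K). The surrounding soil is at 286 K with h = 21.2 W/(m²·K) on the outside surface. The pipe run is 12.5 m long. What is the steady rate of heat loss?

Q ≈ 1050 W

Cylindrical conduction, so R = ln(r₂/r₁)/(2πkL) per layer, in series:
R_inner film = 1/(h_i·2πr₁L) = 1/(1910×2π×0.185×12.5) = 3.603×10^-5 K/W
R_stainless steel pipe wall = ln(195/185)/(2π×16.6×12.5) = 4.038×10^-5 K/W
R_cork board = ln(270/195)/(2π×0.0514×12.5) = 0.08061 K/W
R_outer film = 1/(h_o·2πr_oL) = 1/(21.2×2π×0.27×12.5) = 0.002224 K/W
R_total = 0.08291 K/W
Q = ΔT/R_total = 87/0.08291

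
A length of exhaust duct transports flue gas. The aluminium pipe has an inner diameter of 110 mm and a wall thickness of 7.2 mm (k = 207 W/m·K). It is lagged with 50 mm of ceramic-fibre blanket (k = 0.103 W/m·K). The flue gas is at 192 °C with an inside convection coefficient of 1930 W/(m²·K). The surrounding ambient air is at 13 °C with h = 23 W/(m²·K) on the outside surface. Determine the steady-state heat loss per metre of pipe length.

Cylindrical conduction, so R = ln(r₂/r₁)/(2πkL) per layer, in series:
R_inner film = 1/(h_i·2πr₁L) = 1/(1930×2π×0.055×1) = 0.001499 K/W
R_aluminium pipe wall = ln(62.2/55)/(2π×207×1) = 9.459×10^-5 K/W
R_ceramic-fibre blanket = ln(112.2/62.2)/(2π×0.103×1) = 0.9116 K/W
R_outer film = 1/(h_o·2πr_oL) = 1/(23×2π×0.1122×1) = 0.06167 K/W
R_total = 0.9748 K/W
Q = ΔT/R_total = 179/0.9748

q′ ≈ 184 W/m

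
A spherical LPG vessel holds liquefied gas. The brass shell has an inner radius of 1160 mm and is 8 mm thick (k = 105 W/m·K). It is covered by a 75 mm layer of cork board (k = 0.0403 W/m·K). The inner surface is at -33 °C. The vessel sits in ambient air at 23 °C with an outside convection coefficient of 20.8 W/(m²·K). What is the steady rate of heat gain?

For a spherical shell R = (1/r₁ − 1/r₂)/(4πk); film R = 1/(h·4πr²). In series:
R_brass shell = (1/1.16 − 1/1.168)/(4π×105) = 4.475×10^-6 K/W
R_cork board = (1/1.168 − 1/1.243)/(4π×0.0403) = 0.102 K/W
R_outer film = 1/(h·4πr_o²) = 1/(20.8×4π×1.243²) = 0.002476 K/W
R_total = 0.1045 K/W
Q = ΔT/R_total = 56/0.1045

Q ≈ 536 W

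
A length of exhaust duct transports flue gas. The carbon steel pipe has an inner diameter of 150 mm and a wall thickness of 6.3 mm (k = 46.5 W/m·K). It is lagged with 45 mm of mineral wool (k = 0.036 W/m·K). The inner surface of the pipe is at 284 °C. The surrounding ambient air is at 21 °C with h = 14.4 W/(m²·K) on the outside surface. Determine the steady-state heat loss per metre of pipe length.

q′ ≈ 129 W/m

Treating each annulus and film as a series resistance:
R_carbon steel pipe wall = ln(81.3/75)/(2π×46.5×1) = 2.761×10^-4 K/W
R_mineral wool = ln(126.3/81.3)/(2π×0.036×1) = 1.947 K/W
R_outer film = 1/(h_o·2πr_oL) = 1/(14.4×2π×0.1263×1) = 0.08751 K/W
R_total = 2.035 K/W
Q = ΔT/R_total = 263/2.035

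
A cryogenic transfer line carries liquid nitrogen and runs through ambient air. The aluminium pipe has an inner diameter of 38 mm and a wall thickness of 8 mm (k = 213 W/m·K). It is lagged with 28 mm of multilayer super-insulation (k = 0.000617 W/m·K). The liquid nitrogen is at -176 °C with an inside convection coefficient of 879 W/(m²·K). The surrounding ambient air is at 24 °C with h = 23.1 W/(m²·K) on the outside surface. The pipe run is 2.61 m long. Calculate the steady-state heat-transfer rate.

Q ≈ 2.84 W

Cylindrical conduction, so R = ln(r₂/r₁)/(2πkL) per layer, in series:
R_inner film = 1/(h_i·2πr₁L) = 1/(879×2π×0.019×2.61) = 0.003651 K/W
R_aluminium pipe wall = ln(27/19)/(2π×213×2.61) = 1.006×10^-4 K/W
R_multilayer super-insulation = ln(55/27)/(2π×0.000617×2.61) = 70.32 K/W
R_outer film = 1/(h_o·2πr_oL) = 1/(23.1×2π×0.055×2.61) = 0.048 K/W
R_total = 70.37 K/W
Q = ΔT/R_total = 200/70.37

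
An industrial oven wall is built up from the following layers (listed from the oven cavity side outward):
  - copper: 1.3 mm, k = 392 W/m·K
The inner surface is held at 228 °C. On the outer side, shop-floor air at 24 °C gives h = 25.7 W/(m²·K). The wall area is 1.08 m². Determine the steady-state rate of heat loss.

Q ≈ 5660 W

Model the wall as resistances in series:
R_copper = L/(kA) = 0.0013/(392×1.08) = 3.071×10^-6 K/W
R_outer film = 1/(h_o·A) = 1/(25.7×1.08) = 0.03603 K/W
R_total = 0.03603 K/W
Q = ΔT / R_total = 204 / 0.03603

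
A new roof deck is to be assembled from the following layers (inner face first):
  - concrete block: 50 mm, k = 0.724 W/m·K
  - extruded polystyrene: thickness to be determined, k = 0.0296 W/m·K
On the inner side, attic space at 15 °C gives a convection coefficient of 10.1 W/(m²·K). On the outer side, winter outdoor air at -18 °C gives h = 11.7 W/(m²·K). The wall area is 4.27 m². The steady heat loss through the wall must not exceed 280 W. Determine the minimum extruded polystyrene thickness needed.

Using the resistance-network approach (series):
R_inner film = 1/(h_i·A) = 1/(10.1×4.27) = 0.02319 K/W
R_concrete block = L/(kA) = 0.05/(0.724×4.27) = 0.01617 K/W
R_outer film = 1/(h_o·A) = 1/(11.7×4.27) = 0.02002 K/W
Sum of the known resistances R_other = 0.05938 K/W
Required total resistance R_tot = ΔT/Q_allow = 33/280 = 0.1179 K/W
R_extruded polystyrene = R_tot − R_other = 0.05848 K/W
L = R·k·A = 0.05848×0.0296×4.27

L ≈ 7.39 mm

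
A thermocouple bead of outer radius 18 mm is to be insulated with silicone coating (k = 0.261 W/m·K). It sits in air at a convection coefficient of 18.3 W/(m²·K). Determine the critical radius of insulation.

For a sphere r_cr = 2k/h = 2×0.261/18.3
r_cr = 28.5 mm; since the bare radius (18 mm) is below r_cr, adding a thin layer of insulation will *increase* heat loss.

r_cr ≈ 28.5 mm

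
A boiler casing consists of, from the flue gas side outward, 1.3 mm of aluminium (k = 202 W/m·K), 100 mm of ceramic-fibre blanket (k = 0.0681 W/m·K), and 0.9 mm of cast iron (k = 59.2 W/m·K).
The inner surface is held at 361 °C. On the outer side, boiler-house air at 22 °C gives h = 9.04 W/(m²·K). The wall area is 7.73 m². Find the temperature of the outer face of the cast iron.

Thermal resistances in series:
R_aluminium = L/(kA) = 0.0013/(202×7.73) = 8.326×10^-7 K/W
R_ceramic-fibre blanket = L/(kA) = 0.1/(0.0681×7.73) = 0.19 K/W
R_cast iron = L/(kA) = 0.0009/(59.2×7.73) = 1.967×10^-6 K/W
R_outer film = 1/(h_o·A) = 1/(9.04×7.73) = 0.01431 K/W
R_total = 0.2043 K/W;  Q = ΔT/R_total = 339/0.2043 = 1660 W
T_interface = T_inner − Q·ΣR(inner→interface) = 361 − 1660×0.19

T ≈ 45.7 °C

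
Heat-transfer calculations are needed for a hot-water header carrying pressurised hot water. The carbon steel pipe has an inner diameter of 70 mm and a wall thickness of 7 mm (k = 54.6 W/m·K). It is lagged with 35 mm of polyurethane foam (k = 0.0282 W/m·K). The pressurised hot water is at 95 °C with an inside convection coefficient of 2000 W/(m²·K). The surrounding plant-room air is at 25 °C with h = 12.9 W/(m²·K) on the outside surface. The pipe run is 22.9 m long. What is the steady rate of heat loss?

Q ≈ 447 W

Treating each annulus and film as a series resistance:
R_inner film = 1/(h_i·2πr₁L) = 1/(2000×2π×0.035×22.9) = 9.929×10^-5 K/W
R_carbon steel pipe wall = ln(42/35)/(2π×54.6×22.9) = 2.321×10^-5 K/W
R_polyurethane foam = ln(77/42)/(2π×0.0282×22.9) = 0.1494 K/W
R_outer film = 1/(h_o·2πr_oL) = 1/(12.9×2π×0.077×22.9) = 0.006997 K/W
R_total = 0.1565 K/W
Q = ΔT/R_total = 70/0.1565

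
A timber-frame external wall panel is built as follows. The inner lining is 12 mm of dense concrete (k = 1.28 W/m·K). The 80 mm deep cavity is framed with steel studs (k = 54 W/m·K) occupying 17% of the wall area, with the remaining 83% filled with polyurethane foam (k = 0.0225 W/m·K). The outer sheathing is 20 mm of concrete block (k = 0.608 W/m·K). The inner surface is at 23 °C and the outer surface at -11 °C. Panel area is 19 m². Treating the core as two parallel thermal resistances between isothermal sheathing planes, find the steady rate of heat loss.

Sheathing layers in series; stud and cavity paths in parallel between them.
R_inner = 0.012/(1.28×19) = 4.934×10^-4 K/W
R_stud  = 0.08/(54×0.17×19) = 4.587×10^-4 K/W
R_cav   = 0.08/(0.0225×0.83×19) = 0.2255 K/W
1/R_core = 1/R_stud + 1/R_cav → R_core = 4.577×10^-4 K/W
R_outer = 0.02/(0.608×19) = 0.001731 K/W
R_total = 0.002682 K/W
Q = ΔT/R_total = 34/0.002682

Q ≈ 12700 W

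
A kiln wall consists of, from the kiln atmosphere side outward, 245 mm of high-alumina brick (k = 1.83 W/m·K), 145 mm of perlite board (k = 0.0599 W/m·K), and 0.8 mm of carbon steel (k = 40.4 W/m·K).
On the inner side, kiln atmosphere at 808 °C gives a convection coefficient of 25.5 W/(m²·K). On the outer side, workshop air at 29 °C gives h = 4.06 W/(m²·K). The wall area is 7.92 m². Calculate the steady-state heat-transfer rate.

Q ≈ 2170 W

Treating each layer as a thermal resistance in series:
R_inner film = 1/(h_i·A) = 1/(25.5×7.92) = 0.004951 K/W
R_high-alumina brick = L/(kA) = 0.245/(1.83×7.92) = 0.0169 K/W
R_perlite board = L/(kA) = 0.145/(0.0599×7.92) = 0.3056 K/W
R_carbon steel = L/(kA) = 0.0008/(40.4×7.92) = 2.5×10^-6 K/W
R_outer film = 1/(h_o·A) = 1/(4.06×7.92) = 0.0311 K/W
R_total = 0.3586 K/W
Q = ΔT / R_total = 779 / 0.3586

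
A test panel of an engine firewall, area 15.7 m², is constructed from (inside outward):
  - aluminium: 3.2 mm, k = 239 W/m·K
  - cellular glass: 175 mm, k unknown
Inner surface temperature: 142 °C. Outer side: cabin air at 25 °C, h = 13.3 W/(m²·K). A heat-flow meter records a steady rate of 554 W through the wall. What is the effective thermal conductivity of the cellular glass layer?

Series thermal resistances:
R_aluminium = L/(kA) = 0.0032/(239×15.7) = 8.528×10^-7 K/W
R_outer film = 1/(h_o·A) = 1/(13.3×15.7) = 0.004789 K/W
Sum of known resistances R_other = 0.00479 K/W
Total R = ΔT/Q = 117/554 = 0.2112 K/W
R_cellular glass = R_total − R_other = 0.2064 K/W
k = L/(R·A) = 0.175/(0.2064×15.7)

k ≈ 0.054 W/(m·K)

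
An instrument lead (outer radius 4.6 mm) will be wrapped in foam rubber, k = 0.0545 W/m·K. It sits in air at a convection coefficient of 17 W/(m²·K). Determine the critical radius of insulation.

For a cylinder r_cr = k/h = 0.0545/17
r_cr = 3.21 mm; since the bare radius (4.6 mm) is above r_cr, any added insulation will reduce heat loss.

r_cr ≈ 3.21 mm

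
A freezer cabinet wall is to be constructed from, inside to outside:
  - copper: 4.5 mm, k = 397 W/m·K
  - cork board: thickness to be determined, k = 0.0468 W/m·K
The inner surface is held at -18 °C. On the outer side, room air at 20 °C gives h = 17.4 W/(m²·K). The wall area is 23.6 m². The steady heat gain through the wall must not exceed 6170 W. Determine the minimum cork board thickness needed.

L ≈ 4.11 mm

Series thermal resistances:
R_copper = L/(kA) = 0.0045/(397×23.6) = 4.803×10^-7 K/W
R_outer film = 1/(h_o·A) = 1/(17.4×23.6) = 0.002435 K/W
Sum of the known resistances R_other = 0.002436 K/W
Required total resistance R_tot = ΔT/Q_allow = 38/6170 = 0.006159 K/W
R_cork board = R_tot − R_other = 0.003723 K/W
L = R·k·A = 0.003723×0.0468×23.6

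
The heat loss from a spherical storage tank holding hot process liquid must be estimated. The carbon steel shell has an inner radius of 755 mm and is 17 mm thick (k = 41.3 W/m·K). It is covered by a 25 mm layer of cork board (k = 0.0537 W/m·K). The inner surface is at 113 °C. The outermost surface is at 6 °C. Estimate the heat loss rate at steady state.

Q ≈ 1780 W

Radial (spherical) resistances in series:
R_carbon steel shell = (1/0.755 − 1/0.772)/(4π×41.3) = 5.62×10^-5 K/W
R_cork board = (1/0.772 − 1/0.797)/(4π×0.0537) = 0.06021 K/W
R_total = 0.06027 K/W
Q = ΔT/R_total = 107/0.06027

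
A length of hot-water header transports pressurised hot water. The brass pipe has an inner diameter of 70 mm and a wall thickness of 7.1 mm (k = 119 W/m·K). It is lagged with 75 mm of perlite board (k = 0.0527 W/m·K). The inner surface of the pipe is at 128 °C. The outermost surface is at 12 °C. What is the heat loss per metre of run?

Treating each annulus and film as a series resistance:
R_brass pipe wall = ln(42.1/35)/(2π×119×1) = 2.47×10^-4 K/W
R_perlite board = ln(117.1/42.1)/(2π×0.0527×1) = 3.089 K/W
R_total = 3.09 K/W
Q = ΔT/R_total = 116/3.09

q′ ≈ 37.5 W/m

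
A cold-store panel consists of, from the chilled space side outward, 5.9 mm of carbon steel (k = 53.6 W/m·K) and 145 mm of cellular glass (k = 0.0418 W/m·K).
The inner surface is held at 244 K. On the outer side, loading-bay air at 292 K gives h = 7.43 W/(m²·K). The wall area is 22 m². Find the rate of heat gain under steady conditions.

Treating each layer as a thermal resistance in series:
R_carbon steel = L/(kA) = 0.0059/(53.6×22) = 5.003×10^-6 K/W
R_cellular glass = L/(kA) = 0.145/(0.0418×22) = 0.1577 K/W
R_outer film = 1/(h_o·A) = 1/(7.43×22) = 0.006118 K/W
R_total = 0.1638 K/W
Q = ΔT / R_total = 48 / 0.1638

Q ≈ 293 W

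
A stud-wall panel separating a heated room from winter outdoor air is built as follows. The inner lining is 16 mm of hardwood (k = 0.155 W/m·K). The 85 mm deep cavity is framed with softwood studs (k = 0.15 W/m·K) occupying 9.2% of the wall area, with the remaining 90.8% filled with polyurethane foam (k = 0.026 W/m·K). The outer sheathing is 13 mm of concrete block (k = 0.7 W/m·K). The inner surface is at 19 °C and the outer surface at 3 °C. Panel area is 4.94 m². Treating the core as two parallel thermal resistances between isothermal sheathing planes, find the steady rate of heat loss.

Q ≈ 33 W

Sheathing layers in series; stud and cavity paths in parallel between them.
R_inner = 0.016/(0.155×4.94) = 0.0209 K/W
R_stud  = 0.085/(0.15×0.092×4.94) = 1.247 K/W
R_cav   = 0.085/(0.026×0.908×4.94) = 0.7288 K/W
1/R_core = 1/R_stud + 1/R_cav → R_core = 0.46 K/W
R_outer = 0.013/(0.7×4.94) = 0.003759 K/W
R_total = 0.4846 K/W
Q = ΔT/R_total = 16/0.4846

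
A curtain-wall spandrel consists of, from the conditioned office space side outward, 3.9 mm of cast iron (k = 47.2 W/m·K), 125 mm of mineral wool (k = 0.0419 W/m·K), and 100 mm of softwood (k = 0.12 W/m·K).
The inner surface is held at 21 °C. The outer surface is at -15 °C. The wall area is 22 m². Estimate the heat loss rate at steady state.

Q ≈ 208 W

Model the wall as resistances in series:
R_cast iron = L/(kA) = 0.0039/(47.2×22) = 3.756×10^-6 K/W
R_mineral wool = L/(kA) = 0.125/(0.0419×22) = 0.1356 K/W
R_softwood = L/(kA) = 0.1/(0.12×22) = 0.03788 K/W
R_total = 0.1735 K/W
Q = ΔT / R_total = 36 / 0.1735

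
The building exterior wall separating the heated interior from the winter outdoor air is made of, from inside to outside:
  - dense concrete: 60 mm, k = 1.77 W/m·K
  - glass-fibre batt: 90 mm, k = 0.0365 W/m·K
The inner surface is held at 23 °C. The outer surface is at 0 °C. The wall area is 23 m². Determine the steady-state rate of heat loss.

Model the wall as resistances in series:
R_dense concrete = L/(kA) = 0.06/(1.77×23) = 0.001474 K/W
R_glass-fibre batt = L/(kA) = 0.09/(0.0365×23) = 0.1072 K/W
R_total = 0.1087 K/W
Q = ΔT / R_total = 23 / 0.1087

Q ≈ 212 W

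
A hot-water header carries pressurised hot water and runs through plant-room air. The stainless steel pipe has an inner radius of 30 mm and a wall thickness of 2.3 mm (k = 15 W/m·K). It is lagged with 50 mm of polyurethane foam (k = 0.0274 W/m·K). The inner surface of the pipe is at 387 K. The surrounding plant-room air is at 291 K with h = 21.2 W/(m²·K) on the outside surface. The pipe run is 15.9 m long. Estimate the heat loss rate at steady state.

Q ≈ 276 W

Cylindrical conduction, so R = ln(r₂/r₁)/(2πkL) per layer, in series:
R_stainless steel pipe wall = ln(32.3/30)/(2π×15×15.9) = 4.929×10^-5 K/W
R_polyurethane foam = ln(82.3/32.3)/(2π×0.0274×15.9) = 0.3417 K/W
R_outer film = 1/(h_o·2πr_oL) = 1/(21.2×2π×0.0823×15.9) = 0.005737 K/W
R_total = 0.3475 K/W
Q = ΔT/R_total = 96/0.3475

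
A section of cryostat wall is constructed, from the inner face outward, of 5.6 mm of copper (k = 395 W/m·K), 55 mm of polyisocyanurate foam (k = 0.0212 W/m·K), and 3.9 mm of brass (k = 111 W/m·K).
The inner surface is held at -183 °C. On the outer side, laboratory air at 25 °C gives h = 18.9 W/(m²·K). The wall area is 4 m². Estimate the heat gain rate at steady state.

Q ≈ 314 W

Treating each layer as a thermal resistance in series:
R_copper = L/(kA) = 0.0056/(395×4) = 3.544×10^-6 K/W
R_polyisocyanurate foam = L/(kA) = 0.055/(0.0212×4) = 0.6486 K/W
R_brass = L/(kA) = 0.0039/(111×4) = 8.784×10^-6 K/W
R_outer film = 1/(h_o·A) = 1/(18.9×4) = 0.01323 K/W
R_total = 0.6618 K/W
Q = ΔT / R_total = 208 / 0.6618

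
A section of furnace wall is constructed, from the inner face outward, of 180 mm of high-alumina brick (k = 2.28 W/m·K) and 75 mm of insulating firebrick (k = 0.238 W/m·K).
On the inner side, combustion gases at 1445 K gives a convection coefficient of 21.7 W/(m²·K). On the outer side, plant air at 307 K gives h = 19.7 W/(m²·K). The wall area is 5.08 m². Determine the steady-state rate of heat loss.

Thermal resistances in series:
R_inner film = 1/(h_i·A) = 1/(21.7×5.08) = 0.009071 K/W
R_high-alumina brick = L/(kA) = 0.18/(2.28×5.08) = 0.01554 K/W
R_insulating firebrick = L/(kA) = 0.075/(0.238×5.08) = 0.06203 K/W
R_outer film = 1/(h_o·A) = 1/(19.7×5.08) = 0.009992 K/W
R_total = 0.09664 K/W
Q = ΔT / R_total = 1138 / 0.09664

Q ≈ 11800 W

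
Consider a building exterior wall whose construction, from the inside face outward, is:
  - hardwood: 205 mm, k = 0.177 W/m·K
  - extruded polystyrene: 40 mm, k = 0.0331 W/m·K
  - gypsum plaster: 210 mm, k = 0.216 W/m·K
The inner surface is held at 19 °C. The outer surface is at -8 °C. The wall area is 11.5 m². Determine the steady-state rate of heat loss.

Series thermal resistances:
R_hardwood = L/(kA) = 0.205/(0.177×11.5) = 0.1007 K/W
R_extruded polystyrene = L/(kA) = 0.04/(0.0331×11.5) = 0.1051 K/W
R_gypsum plaster = L/(kA) = 0.21/(0.216×11.5) = 0.08454 K/W
R_total = 0.2903 K/W
Q = ΔT / R_total = 27 / 0.2903

Q ≈ 93 W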